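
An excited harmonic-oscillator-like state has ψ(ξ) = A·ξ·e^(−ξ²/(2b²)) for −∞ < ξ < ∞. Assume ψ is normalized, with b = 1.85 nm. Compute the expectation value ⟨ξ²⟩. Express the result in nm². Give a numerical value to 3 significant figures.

The expectation value is the |ψ|²-weighted average of ξ^2: ∫ ξ^2|ψ|² dξ.
With ∫_{−∞}^{∞} ξ^(2m) e^(−αξ²) dξ = (2m−1)!!·√π / (2^m α^(m+1/2)), the ratio of the moment integral to the normalization integral gives ⟨ξ²⟩ = 3·b^2/2.
Putting b = 1.85 gives 5.134.

⟨ξ^2⟩ ≈ 5.13 nm^2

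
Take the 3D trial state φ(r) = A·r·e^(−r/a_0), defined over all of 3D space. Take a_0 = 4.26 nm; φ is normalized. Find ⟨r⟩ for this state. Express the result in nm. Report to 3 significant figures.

By definition ⟨r⟩ = ∫ r |φ(r)|² 4πr² dr.
Recall ∫₀^∞ r^m e^(−r/β) dr = m!·β^(m+1), evaluating both integrals, ⟨r⟩ = 5·a_0/2.
Putting a_0 = 4.26 gives 10.65.

⟨r⟩ ≈ 10.7 nm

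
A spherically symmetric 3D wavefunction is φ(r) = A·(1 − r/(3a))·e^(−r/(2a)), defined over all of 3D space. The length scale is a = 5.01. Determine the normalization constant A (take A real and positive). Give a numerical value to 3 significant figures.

A ≈ 0.0308

Normalization requires ∫|φ|² 4πr² dr = 1, integrated from 0 to ∞.
(Spherical symmetry: dV = 4πr² dr.)
Recall ∫₀^∞ r^m e^(−r/β) dr = m!·β^(m+1), with φ = A·(1 − r/(3a))·e^(−r/(2a)), the integral evaluates to A²·[8·π·a^3/3].
Plugging in a = 5.01 yields A = 0.03081.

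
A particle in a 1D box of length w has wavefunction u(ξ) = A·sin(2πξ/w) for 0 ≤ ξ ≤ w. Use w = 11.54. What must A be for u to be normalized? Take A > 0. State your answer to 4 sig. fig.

A ≈ 0.4163

Require ∫ |u|² dξ = 1 over the whole domain.
Carrying out the integral gives A² · w/2.
Hence A² = 1/[w/2].
With w = 11.54: A² = 0.17331 and A = 0.41631.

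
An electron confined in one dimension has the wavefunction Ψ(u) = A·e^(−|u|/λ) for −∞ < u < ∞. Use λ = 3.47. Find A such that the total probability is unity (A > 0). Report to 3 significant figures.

A ≈ 0.537

Normalization requires ∫|Ψ|² du = 1, integrated from −∞ to ∞.
With Ψ = A·e^(−|u|/λ), the integral evaluates to A²·[λ].
Setting this equal to 1 gives A² = 1/(λ).
With λ = 3.47: A² = 0.2882 and A = 0.5368.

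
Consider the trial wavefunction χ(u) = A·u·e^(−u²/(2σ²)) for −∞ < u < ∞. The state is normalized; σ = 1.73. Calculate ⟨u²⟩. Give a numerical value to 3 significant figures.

⟨u^2⟩ ≈ 4.49

By definition ⟨u²⟩ = ∫ u^2 |χ(u)|² du.
Evaluating both integrals, ⟨u²⟩ = 3·σ^2/2.
Putting σ = 1.73 gives 4.489.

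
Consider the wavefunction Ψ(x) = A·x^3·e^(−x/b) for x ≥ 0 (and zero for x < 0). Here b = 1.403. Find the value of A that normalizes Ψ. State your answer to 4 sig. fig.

A ≈ 0.1289

Normalization requires ∫|Ψ|² dx = 1, integrated from 0 to ∞.
With ∫₀^∞ x^6 e^(−αx) dx = 6!/α^7, the integral (without the A² prefactor) comes out to 45·b^7/8.
Setting this equal to 1 gives A² = 1/(45·b^7/8).
With b = 1.403: A² = 0.016614 and A = 0.12890.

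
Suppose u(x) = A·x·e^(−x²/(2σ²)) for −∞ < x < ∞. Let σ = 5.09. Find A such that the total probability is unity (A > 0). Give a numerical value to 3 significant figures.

We need A² ∫|f|² dx = 1, taking the integral from −∞ to ∞.
Carrying out the integral gives A² · √(π)·σ^3/2.
Hence A² = 1/[√(π)·σ^3/2].
Substituting σ = 5.09 gives A² = 0.008557, so A = 0.09250.

A ≈ 0.0925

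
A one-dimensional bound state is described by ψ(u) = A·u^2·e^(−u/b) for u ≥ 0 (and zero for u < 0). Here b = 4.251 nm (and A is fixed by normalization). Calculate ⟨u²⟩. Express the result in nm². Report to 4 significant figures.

⟨u^2⟩ ≈ 135.5 nm^2

The expectation value is the |ψ|²-weighted average of u^2: ∫ u^2|ψ|² du.
With ∫₀^∞ u^6 e^(−αu) du = 6!/α^7, evaluating both integrals, ⟨u²⟩ = 15·b^2/2.
With b = 4.251, ⟨u^2⟩ = 135.53.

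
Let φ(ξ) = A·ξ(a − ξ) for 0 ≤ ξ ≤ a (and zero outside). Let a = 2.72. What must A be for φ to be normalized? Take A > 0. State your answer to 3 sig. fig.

A ≈ 0.449

The normalization condition is ∫|φ|² dξ = 1 from 0 to a.
Expanding the polynomial and integrating term by term, with φ = A·ξ(a − ξ), the integral evaluates to A²·[a^5/30].
Setting this equal to 1 gives A² = 1/(a^5/30).
With a = 2.72: A² = 0.2015 and A = 0.4489.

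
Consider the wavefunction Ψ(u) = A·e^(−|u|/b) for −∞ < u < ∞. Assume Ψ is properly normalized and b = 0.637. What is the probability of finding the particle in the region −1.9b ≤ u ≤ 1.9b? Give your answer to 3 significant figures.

P = ∫_{−1.9b}^{1.9b} |Ψ(u)|² du.
With A² fixed by ∫|Ψ|² = 1, i.e. A² = (b)^(−1), substitute and integrate.
Both integrals are even about u = 0, so only the u ≥ 0 halves are needed (the factors of 2 cancel). In terms of t = u/b (A² and the length scale cancel between numerator and denominator), P = [∫_{0}^{1.9} e^(-2·t) dt] / [∫_{0}^{∞} e^(-2·t) dt].
With ∫ e^(-2·t) dt = -e^(-2·t)/2 + C, the region integral is 1/2 - e^(-19/5)/2 and the full one is 1/2.
This works out to P = 0.9776.

P ≈ 0.978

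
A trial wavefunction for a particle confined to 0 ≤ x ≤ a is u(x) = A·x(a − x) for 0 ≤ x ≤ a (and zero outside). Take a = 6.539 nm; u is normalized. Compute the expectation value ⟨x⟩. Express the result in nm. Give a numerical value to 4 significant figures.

⟨x⟩ ≈ 3.270 nm

⟨x⟩ = ∫ x |u|² dx over the full domain.
Since the A² factors cancel between numerator and denominator, ⟨x⟩ = a/2.
Putting a = 6.539 gives 3.2695.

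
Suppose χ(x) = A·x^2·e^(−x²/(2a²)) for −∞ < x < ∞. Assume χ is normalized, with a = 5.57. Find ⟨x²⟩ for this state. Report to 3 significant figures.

⟨x^2⟩ ≈ 77.6

By definition ⟨x²⟩ = ∫ x^2 |χ(x)|² dx.
Evaluating both integrals, ⟨x²⟩ = 5·a^2/2.
With a = 5.57, ⟨x^2⟩ = 77.56.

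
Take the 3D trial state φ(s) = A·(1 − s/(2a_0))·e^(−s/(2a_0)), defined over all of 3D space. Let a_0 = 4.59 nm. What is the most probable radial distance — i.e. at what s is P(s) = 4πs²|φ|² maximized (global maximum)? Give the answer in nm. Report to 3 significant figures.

The maximum of P(s) = 4πs²|φ|² occurs where its derivative vanishes.
This gives s = a_0·(√(5) + 3).
With a_0 = 4.59, the most probable radial distance is 24.03 nm.

s ≈ 24.0 nm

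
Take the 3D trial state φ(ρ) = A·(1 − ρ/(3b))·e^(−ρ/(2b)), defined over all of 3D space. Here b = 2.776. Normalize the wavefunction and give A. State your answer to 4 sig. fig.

Normalization requires ∫|φ|² 4πρ² dρ = 1, integrated from 0 to ∞.
Recall ∫₀^∞ ρ^m e^(−ρ/β) dρ = m!·β^(m+1), with φ = A·(1 − ρ/(3b))·e^(−ρ/(2b)), the integral evaluates to A²·[8·π·b^3/3].
So A² = (8·π·b^3/3)^(−1).
Plugging in b = 2.776 yields A = 0.074698.

A ≈ 0.07470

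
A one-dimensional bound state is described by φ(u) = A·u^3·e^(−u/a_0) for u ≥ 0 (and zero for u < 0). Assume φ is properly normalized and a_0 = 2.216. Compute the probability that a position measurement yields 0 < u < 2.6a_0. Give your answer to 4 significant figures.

The probability is P = ∫ |φ|² du over [0, 2.6a_0].
The normalization integral ∫|φ|²du over the whole domain equals 45·a_0^7/8·A², and A² cancels in the ratio.
In terms of t = u/a_0 (A² and the length scale cancel between numerator and denominator), P = [∫_{0}^{2.6} t^6·e^(-2·t) dt] / [∫_{0}^{∞} t^6·e^(-2·t) dt].
With ∫ t^6·e^(-2·t) dt = -(4·t^6 + 12·t^5 + 30·t^4 + 60·t^3 + 90·t^2 + 90·t + 45)·e^(-2·t)/8 + C, the region integral is ≈ 1.50529 and the full one is 45/8.
The result is P = 0.26761.

P ≈ 0.2676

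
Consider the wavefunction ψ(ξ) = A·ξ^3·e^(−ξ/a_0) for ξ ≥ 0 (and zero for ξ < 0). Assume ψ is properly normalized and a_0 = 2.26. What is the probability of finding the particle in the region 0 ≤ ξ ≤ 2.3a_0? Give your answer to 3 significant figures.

The probability is P = ∫ |ψ|² dξ over [0, 2.3a_0].
The normalization integral ∫|ψ|²dξ over the whole domain equals 45·a_0^7/8·A², and A² cancels in the ratio.
In terms of u = ξ/a_0 (A² and the length scale cancel between numerator and denominator), P = [∫_{0}^{2.3} u^6·e^(-2·u) du] / [∫_{0}^{∞} u^6·e^(-2·u) du].
With ∫ u^6·e^(-2·u) du = -(4·u^6 + 12·u^5 + 30·u^4 + 60·u^3 + 90·u^2 + 90·u + 45)·e^(-2·u)/8 + C, the region integral is ≈ 1.0236 and the full one is 45/8.
Evaluating gives P = 0.1820.

P ≈ 0.182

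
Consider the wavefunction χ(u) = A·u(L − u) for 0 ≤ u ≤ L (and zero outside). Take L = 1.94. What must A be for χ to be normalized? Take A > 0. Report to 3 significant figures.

We need A² ∫|f|² du = 1, taking the integral from 0 to L.
Expanding the polynomial and integrating term by term, ∫|χ|² du = A²·(L^5/30).
With L = 1.94: A² = 1.092 and A = 1.045.

A ≈ 1.04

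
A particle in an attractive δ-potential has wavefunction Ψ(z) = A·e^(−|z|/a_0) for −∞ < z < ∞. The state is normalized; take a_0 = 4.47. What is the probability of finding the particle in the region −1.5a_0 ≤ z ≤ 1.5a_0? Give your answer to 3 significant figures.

The probability is P = ∫ |Ψ|² dz over [−1.5a_0, 1.5a_0].
Since A² = 1/(a_0), this is the region integral divided by the full normalization integral.
Both integrals are even about z = 0, so only the z ≥ 0 halves are needed (the factors of 2 cancel). In terms of u = z/a_0 (A² and the length scale cancel between numerator and denominator), P = [∫_{0}^{1.5} e^(-2·u) du] / [∫_{0}^{∞} e^(-2·u) du].
An antiderivative of e^(-2·u) is -e^(-2·u)/2; evaluating from 0 to 1.5 gives 1/2 - e^(-3)/2, while the full integral is 1/2.
Taking the ratio, P = 0.9502.

P ≈ 0.950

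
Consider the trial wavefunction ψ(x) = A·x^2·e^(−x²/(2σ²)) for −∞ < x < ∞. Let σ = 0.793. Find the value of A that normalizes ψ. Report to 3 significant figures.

Normalization requires ∫|ψ|² dx = 1, integrated from −∞ to ∞.
With ψ = A·x^2·e^(−x²/(2σ²)), the integral evaluates to A²·[3·√(π)·σ^5/4].
Setting this equal to 1 gives A² = 1/(3·√(π)·σ^5/4).
Plugging in σ = 0.793 yields A = 1.549.

A ≈ 1.55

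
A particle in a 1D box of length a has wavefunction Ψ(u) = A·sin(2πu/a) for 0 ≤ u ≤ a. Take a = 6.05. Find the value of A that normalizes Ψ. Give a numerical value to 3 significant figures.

A ≈ 0.575

The normalization condition is ∫|Ψ|² du = 1 from 0 to a.
The integral (without the A² prefactor) comes out to a/2.
Hence A² = 1/[a/2].
Plugging in a = 6.05 yields A = 0.5750.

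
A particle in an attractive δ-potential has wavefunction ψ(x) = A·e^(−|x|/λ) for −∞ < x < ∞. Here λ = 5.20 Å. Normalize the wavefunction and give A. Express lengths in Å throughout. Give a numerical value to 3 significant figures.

Require ∫ |ψ|² dx = 1 over the whole domain.
With ψ = A·e^(−|x|/λ), the integral evaluates to A²·[λ].
Setting this equal to 1 gives A² = 1/(λ).
With λ = 5.20: A² = 0.1923 and A = 0.4385.

A ≈ 0.439 Å^(-1/2)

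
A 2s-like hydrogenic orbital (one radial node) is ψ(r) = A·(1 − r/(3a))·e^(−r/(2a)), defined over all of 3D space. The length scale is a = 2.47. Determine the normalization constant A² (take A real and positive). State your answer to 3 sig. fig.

A^2 ≈ 0.00792

Normalization requires ∫|ψ|² 4πr² dr = 1, integrated from 0 to ∞.
Using ∫₀^∞ rⁿ e^(−αr) dr = n!/αⁿ⁺¹, ∫|ψ|² 4πr² dr = A²·(8·π·a^3/3).
Substituting a = 2.47 gives A² = 0.007921, so A = 0.08900.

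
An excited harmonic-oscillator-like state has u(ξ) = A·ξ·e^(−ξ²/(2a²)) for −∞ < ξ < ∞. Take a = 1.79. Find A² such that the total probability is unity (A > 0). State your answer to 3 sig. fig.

A^2 ≈ 0.197

Normalization requires ∫|u|² dξ = 1, integrated from −∞ to ∞.
With ∫_{−∞}^{∞} ξ^(2m) e^(−αξ²) dξ = (2m−1)!!·√π / (2^m α^(m+1/2)), carrying out the integral gives A² · √(π)·a^3/2.
Hence A² = 1/[√(π)·a^3/2].
Substituting a = 1.79 gives A² = 0.1967, so A = 0.4436.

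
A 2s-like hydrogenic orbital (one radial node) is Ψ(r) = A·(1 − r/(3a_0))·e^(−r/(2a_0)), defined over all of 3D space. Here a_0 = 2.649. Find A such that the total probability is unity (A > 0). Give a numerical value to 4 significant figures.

The normalization condition is ∫|Ψ|² 4πr² dr = 1 from 0 to ∞.
The angular integral contributes 4π, leaving ∫₀^∞ r²|Ψ|² dr.
With ∫₀^∞ r^4 e^(−αr) dr = 4!/α^5, with Ψ = A·(1 − r/(3a_0))·e^(−r/(2a_0)), the integral evaluates to A²·[8·π·a_0^3/3].
So A² = (8·π·a_0^3/3)^(−1).
Substituting a_0 = 2.649 gives A² = 0.0064215, so A = 0.080134.

A ≈ 0.08013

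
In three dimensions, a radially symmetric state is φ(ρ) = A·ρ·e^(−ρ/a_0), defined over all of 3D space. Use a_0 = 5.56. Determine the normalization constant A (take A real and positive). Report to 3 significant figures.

A ≈ 0.00447

Require ∫ |φ|² 4πρ² dρ = 1 over the whole domain.
The integral (without the A² prefactor) comes out to 3·π·a_0^5.
Hence A² = 1/[3·π·a_0^5].
Substituting a_0 = 5.56 gives A² = 0.00001997, so A = 0.004469.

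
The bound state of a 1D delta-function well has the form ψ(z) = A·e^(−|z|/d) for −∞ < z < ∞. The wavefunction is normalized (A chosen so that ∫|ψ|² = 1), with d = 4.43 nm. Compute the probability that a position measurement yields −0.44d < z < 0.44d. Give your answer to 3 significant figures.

|ψ|² is the probability density, so P = ∫_{−0.44d}^{0.44d} |ψ|² dz.
Since A² = 1/(d), this is the region integral divided by the full normalization integral.
By symmetry take twice the z ≥ 0 contribution in numerator and denominator; the 2's cancel. In terms of u = z/d (A² and the length scale cancel between numerator and denominator), P = [∫_{0}^{0.44} e^(-2·u) du] / [∫_{0}^{∞} e^(-2·u) du].
With ∫ e^(-2·u) du = -e^(-2·u)/2 + C, the region integral is 1/2 - e^(-22/25)/2 and the full one is 1/2.
Evaluating gives P = 0.5852.

P ≈ 0.585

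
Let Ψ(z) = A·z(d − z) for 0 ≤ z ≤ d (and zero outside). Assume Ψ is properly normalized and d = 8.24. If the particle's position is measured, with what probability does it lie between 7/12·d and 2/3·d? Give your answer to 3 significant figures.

P ≈ 0.137

P = ∫_{7/12·d}^{2/3·d} |Ψ(z)|² dz.
With A² fixed by ∫|Ψ|² = 1, i.e. A² = (d^5/30)^(−1), substitute and integrate.
Substituting u = z/d, A² and the length scale cancel in the ratio: P = ∫_{7/12}^{2/3} u^2·(1 - u)^2 du / ∫_{0}^{1} u^2·(1 - u)^2 du.
Using ∫ u^2·(1 - u)^2 du = u^3·(6·u^2 - 15·u + 10)/30, the numerator is ≈ 0.0045581 and the denominator is 1/30.
Evaluating gives P = 0.1367.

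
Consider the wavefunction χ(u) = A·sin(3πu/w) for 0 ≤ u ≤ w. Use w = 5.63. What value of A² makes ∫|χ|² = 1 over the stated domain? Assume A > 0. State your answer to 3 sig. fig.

A^2 ≈ 0.355

Normalization requires ∫|χ|² du = 1, integrated from 0 to w.
∫|χ|² du = A²·(w/2).
Hence A² = 1/[w/2].
Substituting w = 5.63 gives A² = 0.3552, so A = 0.5960.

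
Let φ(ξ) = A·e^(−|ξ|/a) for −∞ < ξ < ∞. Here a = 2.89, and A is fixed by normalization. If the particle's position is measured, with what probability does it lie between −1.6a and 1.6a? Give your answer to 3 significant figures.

P ≈ 0.959

|φ|² is the probability density, so P = ∫_{−1.6a}^{1.6a} |φ|² dξ.
The normalization integral ∫|φ|²dξ over the whole domain equals a·A², and A² cancels in the ratio.
By symmetry take twice the ξ ≥ 0 contribution in numerator and denominator; the 2's cancel. Substituting u = ξ/a, A² and the length scale cancel in the ratio: P = ∫_{0}^{1.6} e^(-2·u) du / ∫_{0}^{∞} e^(-2·u) du.
Using ∫ e^(-2·u) du = -e^(-2·u)/2, the numerator is 1/2 - e^(-16/5)/2 and the denominator is 1/2.
The result is P = 0.9592.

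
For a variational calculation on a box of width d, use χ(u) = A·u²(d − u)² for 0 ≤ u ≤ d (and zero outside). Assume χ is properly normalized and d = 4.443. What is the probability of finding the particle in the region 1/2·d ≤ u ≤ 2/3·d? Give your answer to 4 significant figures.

The probability is P = ∫ |χ|² du over [1/2·d, 2/3·d].
The normalization integral ∫|χ|²du over the whole domain equals d^9/630·A², and A² cancels in the ratio.
In terms of t = u/d (A² and the length scale cancel between numerator and denominator), P = [∫_{1/2}^{2/3} t^4·(1 - t)^4 dt] / [∫_{0}^{1} t^4·(1 - t)^4 dt].
Using ∫ t^4·(1 - t)^4 dt = t^5·(70·t^4 - 315·t^3 + 540·t^2 - 420·t + 126)/630, the numerator is ≈ 0.000563737 and the denominator is 1/630.
Taking the ratio, P = 0.35515.

P ≈ 0.3552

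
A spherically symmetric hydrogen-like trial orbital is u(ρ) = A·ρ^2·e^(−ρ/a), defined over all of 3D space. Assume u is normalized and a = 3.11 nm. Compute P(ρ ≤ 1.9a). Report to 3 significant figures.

P ≈ 0.0909

With dV = 4πρ²dρ, the probability is ∫|u|² dV over ρ ≤ 1.9a.
A² is fixed by ∫₀^∞ 4πρ²|u|² dρ = 1, i.e. A² = (45·π·a^7/2)^(−1).
In terms of t = ρ/a (A², 4π and the length scale all cancel between numerator and denominator), P = [∫_{0}^{1.9} t^6·e^(-2·t) dt] / [∫_{0}^{∞} t^6·e^(-2·t) dt].
With ∫ t^6·e^(-2·t) dt = -(4·t^6 + 12·t^5 + 30·t^4 + 60·t^3 + 90·t^2 + 90·t + 45)·e^(-2·t)/8 + C, the region integral is ≈ 0.51127 and the full one is 45/8.
Taking the ratio yields P = 0.09089.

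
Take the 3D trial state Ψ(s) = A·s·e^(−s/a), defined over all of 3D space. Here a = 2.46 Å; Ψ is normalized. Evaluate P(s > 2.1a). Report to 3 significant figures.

P ≈ 0.590

With dV = 4πs²ds, the probability is ∫|Ψ|² dV over s > 2.1a.
Normalization gives A² = 1/(3·π·a^5).
Let u = s/a; then A², 4π and the length scale all cancel, so P = ∫_{2.1}^{∞} u^4·e^(-2·u) du ÷ ∫_{0}^{∞} u^4·e^(-2·u) du.
An antiderivative of u^4·e^(-2·u) is -(u^4/2 + u^3 + 3·u^2/2 + 3·u/2 + 3/4)·e^(-2·u); evaluating from 2.1 to ∞ gives ≈ 0.44237, while the full integral is 3/4.
Taking the ratio yields P = 0.5898.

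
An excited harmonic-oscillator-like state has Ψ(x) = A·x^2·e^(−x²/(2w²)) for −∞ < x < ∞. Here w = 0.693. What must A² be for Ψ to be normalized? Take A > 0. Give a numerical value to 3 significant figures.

Require ∫ |Ψ|² dx = 1 over the whole domain.
Using the Gaussian integral ∫_{−∞}^{∞} e^(−αx²) dx = √(π/α), the integral (without the A² prefactor) comes out to 3·√(π)·w^5/4.
Hence A² = 1/[3·√(π)·w^5/4].
Substituting w = 0.693 gives A² = 4.706, so A = 2.169.

A^2 ≈ 4.71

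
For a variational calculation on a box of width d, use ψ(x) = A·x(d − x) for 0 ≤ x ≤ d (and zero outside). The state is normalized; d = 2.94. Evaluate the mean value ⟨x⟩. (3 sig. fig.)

⟨x⟩ ≈ 1.47

By definition ⟨x⟩ = ∫ x |ψ(x)|² dx.
Since the A² factors cancel between numerator and denominator, ⟨x⟩ = d/2.
With d = 2.94, ⟨x⟩ = 1.470.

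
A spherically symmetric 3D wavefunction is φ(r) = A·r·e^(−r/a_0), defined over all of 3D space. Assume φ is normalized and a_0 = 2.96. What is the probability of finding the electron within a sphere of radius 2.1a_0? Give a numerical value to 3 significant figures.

P ≈ 0.410

P = ∫ |φ|² 4πr² dr over r ≤ 2.1a_0.
The full normalization integral is A²·[3·π·a_0^5] = 1, fixing A².
Substituting u = r/a_0, A², 4π and the length scale all cancel in the ratio: P = ∫_{0}^{2.1} u^4·e^(-2·u) du / ∫_{0}^{∞} u^4·e^(-2·u) du.
With ∫ u^4·e^(-2·u) du = -(u^4/2 + u^3 + 3·u^2/2 + 3·u/2 + 3/4)·e^(-2·u) + C, the region integral is ≈ 0.30763 and the full one is 3/4.
This evaluates to P = 0.4102.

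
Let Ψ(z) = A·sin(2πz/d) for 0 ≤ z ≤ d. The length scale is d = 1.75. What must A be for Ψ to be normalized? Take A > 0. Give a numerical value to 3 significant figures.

The normalization condition is ∫|Ψ|² dz = 1 from 0 to d.
Using sin²θ = (1 − cos 2θ)/2, carrying out the integral gives A² · d/2.
Hence A² = 1/[d/2].
Plugging in d = 1.75 yields A = 1.069.

A ≈ 1.07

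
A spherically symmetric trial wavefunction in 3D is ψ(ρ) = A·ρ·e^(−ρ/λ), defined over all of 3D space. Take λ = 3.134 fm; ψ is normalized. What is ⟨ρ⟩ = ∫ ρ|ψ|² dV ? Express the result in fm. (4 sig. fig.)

⟨ρ⟩ ≈ 7.835 fm

By definition ⟨ρ⟩ = ∫ ρ |ψ(ρ)|² 4πρ² dρ.
With ∫₀^∞ ρ^5 e^(−αρ) dρ = 5!/α^6, evaluating both integrals, ⟨ρ⟩ = 5·λ/2.
With λ = 3.134, ⟨ρ⟩ = 7.8350.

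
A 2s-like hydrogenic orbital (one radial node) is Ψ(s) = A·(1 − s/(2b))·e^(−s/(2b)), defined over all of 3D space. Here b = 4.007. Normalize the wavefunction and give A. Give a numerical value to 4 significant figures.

A ≈ 0.02487

Require ∫ |Ψ|² 4πs² ds = 1 over the whole domain.
(Spherical symmetry: dV = 4πs² ds.)
With Ψ = A·(1 − s/(2b))·e^(−s/(2b)), the integral evaluates to A²·[8·π·b^3].
With b = 4.007: A² = 0.00061845 and A = 0.024869.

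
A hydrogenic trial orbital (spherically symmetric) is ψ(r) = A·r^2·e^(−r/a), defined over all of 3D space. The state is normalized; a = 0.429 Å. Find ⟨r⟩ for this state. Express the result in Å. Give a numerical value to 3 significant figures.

The expectation value is the |ψ|²-weighted average of r: ∫ r|ψ|² 4πr² dr.
With ∫₀^∞ r^7 e^(−αr) dr = 7!/α^8, the ratio of the moment integral to the normalization integral gives ⟨r⟩ = 7·a/2.
With a = 0.429, ⟨r⟩ = 1.502.

⟨r⟩ ≈ 1.50 Å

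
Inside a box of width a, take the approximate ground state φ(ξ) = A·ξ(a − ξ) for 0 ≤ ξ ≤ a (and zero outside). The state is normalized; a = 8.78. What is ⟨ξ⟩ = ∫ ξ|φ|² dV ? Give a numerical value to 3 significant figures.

⟨ξ⟩ = ∫ ξ |φ|² dξ over the full domain.
Since the A² factors cancel between numerator and denominator, ⟨ξ⟩ = a/2.
With a = 8.78, ⟨ξ⟩ = 4.390.

⟨ξ⟩ ≈ 4.39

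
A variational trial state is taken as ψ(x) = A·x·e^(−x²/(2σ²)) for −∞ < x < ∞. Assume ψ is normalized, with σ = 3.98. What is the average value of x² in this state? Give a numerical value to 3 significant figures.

⟨x²⟩ = ∫ x^2 |ψ|² dx over the full domain.
Since the A² factors cancel between numerator and denominator, ⟨x²⟩ = 3·σ^2/2.
Putting σ = 3.98 gives 23.76.

⟨x^2⟩ ≈ 23.8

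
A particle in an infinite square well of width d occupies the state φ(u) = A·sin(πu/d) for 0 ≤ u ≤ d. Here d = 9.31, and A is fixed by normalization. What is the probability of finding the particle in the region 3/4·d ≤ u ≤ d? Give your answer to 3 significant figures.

P ≈ 0.0908

The probability is P = ∫ |φ|² du over [3/4·d, d].
With A² fixed by ∫|φ|² = 1, i.e. A² = (d/2)^(−1), substitute and integrate.
In terms of t = u/d (A² and the length scale cancel between numerator and denominator), P = [∫_{3/4}^{1} sin(π·t)^2 dt] / [∫_{0}^{1} sin(π·t)^2 dt].
With ∫ sin(π·t)^2 dt = t/2 - sin(2·π·t)/(4·π) + C, the region integral is 1/8 - 1/(4·π) and the full one is 1/2.
The result is P = (-2 + π)/(4·π).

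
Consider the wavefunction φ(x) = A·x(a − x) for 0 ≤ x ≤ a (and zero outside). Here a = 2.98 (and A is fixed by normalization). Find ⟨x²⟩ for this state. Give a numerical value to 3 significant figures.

⟨x^2⟩ ≈ 2.54

⟨x²⟩ = ∫ x^2 |φ|² dx over the full domain.
Evaluating both integrals, ⟨x²⟩ = 2·a^2/7.
With a = 2.98, ⟨x^2⟩ = 2.537.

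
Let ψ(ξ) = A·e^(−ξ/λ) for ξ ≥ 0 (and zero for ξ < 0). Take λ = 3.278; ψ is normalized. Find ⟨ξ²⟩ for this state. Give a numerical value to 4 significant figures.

⟨ξ^2⟩ ≈ 5.373

By definition ⟨ξ²⟩ = ∫ ξ^2 |ψ(ξ)|² dξ.
Using ∫₀^∞ ξⁿ e^(−αξ) dξ = n!/αⁿ⁺¹, the ratio of the moment integral to the normalization integral gives ⟨ξ²⟩ = λ^2/2.
With λ = 3.278, ⟨ξ^2⟩ = 5.3726.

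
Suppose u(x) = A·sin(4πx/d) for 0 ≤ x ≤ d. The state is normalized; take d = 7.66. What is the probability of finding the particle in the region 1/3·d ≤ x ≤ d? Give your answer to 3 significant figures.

P ≈ 0.701

The probability is P = ∫ |u|² dx over [1/3·d, d].
With A² fixed by ∫|u|² = 1, i.e. A² = (d/2)^(−1), substitute and integrate.
In terms of t = x/d (A² and the length scale cancel between numerator and denominator), P = [∫_{1/3}^{1} sin(4·π·t)^2 dt] / [∫_{0}^{1} sin(4·π·t)^2 dt].
Using ∫ sin(4·π·t)^2 dt = t/2 - sin(4·π·t)·cos(4·π·t)/(8·π), the numerator is √(3)/(32·π) + 1/3 and the denominator is 1/2.
This works out to P = √(3)/(16·π) + 2/3.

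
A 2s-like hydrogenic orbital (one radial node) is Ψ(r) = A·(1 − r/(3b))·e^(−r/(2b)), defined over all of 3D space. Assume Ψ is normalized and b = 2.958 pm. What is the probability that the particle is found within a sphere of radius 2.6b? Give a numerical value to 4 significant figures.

With dV = 4πr²dr, the probability is ∫|Ψ|² dV over r ≤ 2.6b.
A² is fixed by ∫₀^∞ 4πr²|Ψ|² dr = 1, i.e. A² = (8·π·b^3/3)^(−1).
In terms of u = r/b (A², 4π and the length scale all cancel between numerator and denominator), P = [∫_{0}^{2.6} u^2·(1 - u/3)^2·e^(-u) du] / [∫_{0}^{∞} u^2·(1 - u/3)^2·e^(-u) du].
Using ∫ u^2·(1 - u/3)^2·e^(-u) du = (-u^4 + 2·u^3 - 3·u^2 - 6·u - 6)·e^(-u)/9, the numerator is ≈ 0.234018 and the denominator is 2/3.
This evaluates to P = 0.35103.

P ≈ 0.3510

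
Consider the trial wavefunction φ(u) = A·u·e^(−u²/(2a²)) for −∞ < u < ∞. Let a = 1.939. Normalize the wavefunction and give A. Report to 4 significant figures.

The normalization condition is ∫|φ|² du = 1 from −∞ to ∞.
Carrying out the integral gives A² · √(π)·a^3/2.
Setting this equal to 1 gives A² = 1/(√(π)·a^3/2).
Substituting a = 1.939 gives A² = 0.15478, so A = 0.39342.

A ≈ 0.3934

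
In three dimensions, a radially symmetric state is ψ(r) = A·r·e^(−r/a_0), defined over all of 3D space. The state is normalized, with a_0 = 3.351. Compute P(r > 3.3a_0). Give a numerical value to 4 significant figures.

P ≈ 0.2127

P = ∫ |ψ|² 4πr² dr over r > 3.3a_0.
The full normalization integral is A²·[3·π·a_0^5] = 1, fixing A².
Let u = r/a_0; then A², 4π and the length scale all cancel, so P = ∫_{3.3}^{∞} u^4·e^(-2·u) du ÷ ∫_{0}^{∞} u^4·e^(-2·u) du.
An antiderivative of u^4·e^(-2·u) is -(u^4/2 + u^3 + 3·u^2/2 + 3·u/2 + 3/4)·e^(-2·u); evaluating from 3.3 to ∞ gives ≈ 0.159528, while the full integral is 3/4.
The region integral divided by the full integral gives P = 0.21270.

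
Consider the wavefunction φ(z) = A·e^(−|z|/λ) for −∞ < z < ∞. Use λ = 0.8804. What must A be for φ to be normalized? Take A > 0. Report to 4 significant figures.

A ≈ 1.066

Require ∫ |φ|² dz = 1 over the whole domain.
∫|φ|² dz = A²·(λ).
Setting this equal to 1 gives A² = 1/(λ).
Substituting λ = 0.8804 gives A² = 1.1358, so A = 1.0658.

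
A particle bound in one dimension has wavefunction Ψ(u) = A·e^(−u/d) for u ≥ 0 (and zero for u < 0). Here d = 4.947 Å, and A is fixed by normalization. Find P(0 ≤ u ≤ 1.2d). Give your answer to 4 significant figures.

|Ψ|² is the probability density, so P = ∫_{0}^{1.2d} |Ψ|² du.
With A² fixed by ∫|Ψ|² = 1, i.e. A² = (d/2)^(−1), substitute and integrate.
Substituting t = u/d, A² and the length scale cancel in the ratio: P = ∫_{0}^{1.2} e^(-2·t) dt / ∫_{0}^{∞} e^(-2·t) dt.
An antiderivative of e^(-2·t) is -e^(-2·t)/2; evaluating from 0 to 1.2 gives 1/2 - e^(-12/5)/2, while the full integral is 1/2.
This works out to P = 0.90928.

P ≈ 0.9093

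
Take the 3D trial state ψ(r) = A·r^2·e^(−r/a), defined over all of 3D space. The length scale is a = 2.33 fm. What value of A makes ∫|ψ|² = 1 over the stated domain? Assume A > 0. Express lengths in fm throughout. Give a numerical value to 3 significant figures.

We need A² ∫|f|² 4πr² dr = 1, taking the integral from 0 to ∞.
∫|ψ|² 4πr² dr = A²·(45·π·a^7/2).
Plugging in a = 2.33 yields A = 0.006160.

A ≈ 0.00616 fm^(-7/2)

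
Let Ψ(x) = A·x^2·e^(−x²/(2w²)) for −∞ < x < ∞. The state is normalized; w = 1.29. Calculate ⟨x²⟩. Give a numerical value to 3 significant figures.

⟨x^2⟩ ≈ 4.16

By definition ⟨x²⟩ = ∫ x^2 |Ψ(x)|² dx.
Since the A² factors cancel between numerator and denominator, ⟨x²⟩ = 5·w^2/2.
Putting w = 1.29 gives 4.160.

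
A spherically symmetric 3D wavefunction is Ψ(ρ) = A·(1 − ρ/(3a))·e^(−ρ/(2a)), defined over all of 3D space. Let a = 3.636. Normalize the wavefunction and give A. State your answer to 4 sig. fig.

Normalization requires ∫|Ψ|² 4πρ² dρ = 1, integrated from 0 to ∞.
In 3D with spherical symmetry the volume element is 4πρ² dρ.
∫|Ψ|² 4πρ² dρ = A²·(8·π·a^3/3).
Setting this equal to 1 gives A² = 1/(8·π·a^3/3).
Plugging in a = 3.636 yields A = 0.049832.

A ≈ 0.04983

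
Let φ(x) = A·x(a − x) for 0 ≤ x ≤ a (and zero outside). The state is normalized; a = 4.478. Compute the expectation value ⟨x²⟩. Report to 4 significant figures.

By definition ⟨x²⟩ = ∫ x^2 |φ(x)|² dx.
Since the A² factors cancel between numerator and denominator, ⟨x²⟩ = 2·a^2/7.
Putting a = 4.478 gives 5.7293.

⟨x^2⟩ ≈ 5.729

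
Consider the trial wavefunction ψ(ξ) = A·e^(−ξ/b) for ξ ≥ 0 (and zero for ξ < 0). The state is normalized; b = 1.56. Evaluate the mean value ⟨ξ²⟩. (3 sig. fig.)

The expectation value is the |ψ|²-weighted average of ξ^2: ∫ ξ^2|ψ|² dξ.
Recall ∫₀^∞ ξ^m e^(−ξ/β) dξ = m!·β^(m+1), the ratio of the moment integral to the normalization integral gives ⟨ξ²⟩ = b^2/2.
With b = 1.56, ⟨ξ^2⟩ = 1.217.

⟨ξ^2⟩ ≈ 1.22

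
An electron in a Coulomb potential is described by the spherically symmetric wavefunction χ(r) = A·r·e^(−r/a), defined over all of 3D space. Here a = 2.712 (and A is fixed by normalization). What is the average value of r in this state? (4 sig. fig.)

⟨r⟩ ≈ 6.780

⟨r⟩ = ∫ r |χ|² 4πr² dr over the full domain.
Since the A² factors cancel between numerator and denominator, ⟨r⟩ = 5·a/2.
With a = 2.712, ⟨r⟩ = 6.7800.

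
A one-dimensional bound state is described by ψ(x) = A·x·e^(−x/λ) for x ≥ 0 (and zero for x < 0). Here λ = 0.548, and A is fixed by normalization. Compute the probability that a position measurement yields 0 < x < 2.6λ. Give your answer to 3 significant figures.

P ≈ 0.891

|ψ|² is the probability density, so P = ∫_{0}^{2.6λ} |ψ|² dx.
Since A² = 1/(λ^3/4), this is the region integral divided by the full normalization integral.
Let u = x/λ; then A² and the length scale cancel, so P = ∫_{0}^{2.6} u^2·e^(-2·u) du ÷ ∫_{0}^{∞} u^2·e^(-2·u) du.
Using ∫ u^2·e^(-2·u) du = -(2·u^2 + 2·u + 1)·e^(-2·u)/4, the numerator is 1/4 - 493·e^(-26/5)/100 and the denominator is 1/4.
The result is P = 0.8912.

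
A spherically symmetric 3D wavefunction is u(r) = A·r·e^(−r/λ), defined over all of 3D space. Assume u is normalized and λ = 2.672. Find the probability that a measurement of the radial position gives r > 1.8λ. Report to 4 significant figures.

With dV = 4πr²dr, the probability is ∫|u|² dV over r > 1.8λ.
The full normalization integral is A²·[3·π·λ^5] = 1, fixing A².
Substituting t = r/λ, A², 4π and the length scale all cancel in the ratio: P = ∫_{1.8}^{∞} t^4·e^(-2·t) dt / ∫_{0}^{∞} t^4·e^(-2·t) dt.
Using ∫ t^4·e^(-2·t) dt = -(t^4/2 + t^3 + 3·t^2/2 + 3·t/2 + 3/4)·e^(-2·t), the numerator is ≈ 0.529829 and the denominator is 3/4.
This evaluates to P = 0.70644.

P ≈ 0.7064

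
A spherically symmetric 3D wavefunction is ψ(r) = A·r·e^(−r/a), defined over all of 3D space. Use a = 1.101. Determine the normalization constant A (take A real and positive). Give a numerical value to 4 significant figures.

A ≈ 0.2561

Require ∫ |ψ|² 4πr² dr = 1 over the whole domain.
(Spherical symmetry: dV = 4πr² dr.)
Using ∫₀^∞ rⁿ e^(−αr) dr = n!/αⁿ⁺¹, with ψ = A·r·e^(−r/a), the integral evaluates to A²·[3·π·a^5].
Substituting a = 1.101 gives A² = 0.065583, so A = 0.25609.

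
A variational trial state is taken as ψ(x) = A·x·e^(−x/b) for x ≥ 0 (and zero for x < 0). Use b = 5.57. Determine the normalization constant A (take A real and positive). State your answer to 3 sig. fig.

We need A² ∫|f|² dx = 1, taking the integral from 0 to ∞.
Carrying out the integral gives A² · b^3/4.
So A² = (b^3/4)^(−1).
Plugging in b = 5.57 yields A = 0.1521.

A ≈ 0.152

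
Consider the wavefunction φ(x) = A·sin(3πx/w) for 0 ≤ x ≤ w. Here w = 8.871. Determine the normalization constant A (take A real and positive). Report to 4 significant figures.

A ≈ 0.4748

Normalization requires ∫|φ|² dx = 1, integrated from 0 to w.
∫|φ|² dx = A²·(w/2).
Hence A² = 1/[w/2].
With w = 8.871: A² = 0.22545 and A = 0.47482.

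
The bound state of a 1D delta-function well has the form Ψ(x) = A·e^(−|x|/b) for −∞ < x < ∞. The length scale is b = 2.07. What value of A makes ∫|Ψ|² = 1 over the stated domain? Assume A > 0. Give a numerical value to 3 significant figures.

Require ∫ |Ψ|² dx = 1 over the whole domain.
∫|Ψ|² dx = A²·(b).
Substituting b = 2.07 gives A² = 0.4831, so A = 0.6950.

A ≈ 0.695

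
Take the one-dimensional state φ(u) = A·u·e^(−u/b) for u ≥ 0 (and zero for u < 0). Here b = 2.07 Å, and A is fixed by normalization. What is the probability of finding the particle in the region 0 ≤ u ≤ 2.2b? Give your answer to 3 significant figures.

P ≈ 0.815

The probability is P = ∫ |φ|² du over [0, 2.2b].
The normalization integral ∫|φ|²du over the whole domain equals b^3/4·A², and A² cancels in the ratio.
Substituting t = u/b, A² and the length scale cancel in the ratio: P = ∫_{0}^{2.2} t^2·e^(-2·t) dt / ∫_{0}^{∞} t^2·e^(-2·t) dt.
Using ∫ t^2·e^(-2·t) dt = -(2·t^2 + 2·t + 1)·e^(-2·t)/4, the numerator is 1/4 - 377·e^(-22/5)/100 and the denominator is 1/4.
Evaluating gives P = 0.8149.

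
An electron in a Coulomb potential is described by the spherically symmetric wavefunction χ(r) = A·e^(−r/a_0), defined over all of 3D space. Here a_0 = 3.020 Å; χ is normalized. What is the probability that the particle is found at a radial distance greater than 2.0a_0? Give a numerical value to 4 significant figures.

With dV = 4πr²dr, the probability is ∫|χ|² dV over r > 2.0a_0.
A² is fixed by ∫₀^∞ 4πr²|χ|² dr = 1, i.e. A² = (π·a_0^3)^(−1).
Substituting u = r/a_0, A², 4π and the length scale all cancel in the ratio: P = ∫_{2.0}^{∞} u^2·e^(-2·u) du / ∫_{0}^{∞} u^2·e^(-2·u) du.
With ∫ u^2·e^(-2·u) du = -(2·u^2 + 2·u + 1)·e^(-2·u)/4 + C, the region integral is 13·e^(-4)/4 and the full one is 1/4.
This evaluates to P = 0.23810.

P ≈ 0.2381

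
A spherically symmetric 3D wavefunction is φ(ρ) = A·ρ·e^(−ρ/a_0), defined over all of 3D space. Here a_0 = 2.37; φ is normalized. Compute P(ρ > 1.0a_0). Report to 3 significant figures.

With dV = 4πρ²dρ, the probability is ∫|φ|² dV over ρ > 1.0a_0.
Normalization gives A² = 1/(3·π·a_0^5).
In terms of u = ρ/a_0 (A², 4π and the length scale all cancel between numerator and denominator), P = [∫_{1.0}^{∞} u^4·e^(-2·u) du] / [∫_{0}^{∞} u^4·e^(-2·u) du].
With ∫ u^4·e^(-2·u) du = -(u^4/2 + u^3 + 3·u^2/2 + 3·u/2 + 3/4)·e^(-2·u) + C, the region integral is 21·e^(-2)/4 and the full one is 3/4.
This evaluates to P = 0.9473.

P ≈ 0.947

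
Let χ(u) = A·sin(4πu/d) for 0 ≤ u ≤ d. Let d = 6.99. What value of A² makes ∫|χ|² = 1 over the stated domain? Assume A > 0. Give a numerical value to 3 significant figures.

A^2 ≈ 0.286

Normalization requires ∫|χ|² du = 1, integrated from 0 to d.
The integral (without the A² prefactor) comes out to d/2.
Setting this equal to 1 gives A² = 1/(d/2).
Plugging in d = 6.99 yields A = 0.5349.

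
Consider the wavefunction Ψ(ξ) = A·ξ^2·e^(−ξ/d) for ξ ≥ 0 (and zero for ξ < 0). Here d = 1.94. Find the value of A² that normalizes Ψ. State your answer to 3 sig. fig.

A^2 ≈ 0.0485

We need A² ∫|f|² dξ = 1, taking the integral from 0 to ∞.
With Ψ = A·ξ^2·e^(−ξ/d), the integral evaluates to A²·[3·d^5/4].
Setting this equal to 1 gives A² = 1/(3·d^5/4).
With d = 1.94: A² = 0.04852 and A = 0.2203.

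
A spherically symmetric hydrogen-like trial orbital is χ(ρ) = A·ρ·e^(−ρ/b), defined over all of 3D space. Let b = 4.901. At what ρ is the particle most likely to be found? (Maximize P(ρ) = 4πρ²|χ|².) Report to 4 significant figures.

Differentiate P(ρ) = 4πρ²|χ|² with respect to ρ and set to zero.
Solving yields ρ = 2·b.
With b = 4.901, the most probable radial distance is 9.8020.

ρ ≈ 9.802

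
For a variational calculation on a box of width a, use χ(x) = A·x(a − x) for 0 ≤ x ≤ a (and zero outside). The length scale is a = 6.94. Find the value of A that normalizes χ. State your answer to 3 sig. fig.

We need A² ∫|f|² dx = 1, taking the integral from 0 to a.
Expanding the polynomial and integrating term by term, carrying out the integral gives A² · a^5/30.
Hence A² = 1/[a^5/30].
Substituting a = 6.94 gives A² = 0.001863, so A = 0.04317.

A ≈ 0.0432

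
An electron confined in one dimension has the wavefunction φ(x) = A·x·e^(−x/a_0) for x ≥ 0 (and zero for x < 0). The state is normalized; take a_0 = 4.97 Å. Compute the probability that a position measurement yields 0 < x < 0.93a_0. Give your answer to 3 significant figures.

P = ∫_{0}^{0.93a_0} |φ(x)|² dx.
With A² fixed by ∫|φ|² = 1, i.e. A² = (a_0^3/4)^(−1), substitute and integrate.
Let u = x/a_0; then A² and the length scale cancel, so P = ∫_{0}^{0.93} u^2·e^(-2·u) du ÷ ∫_{0}^{∞} u^2·e^(-2·u) du.
With ∫ u^2·e^(-2·u) du = -(2·u^2 + 2·u + 1)·e^(-2·u)/4 + C, the region integral is ≈ 0.071373 and the full one is 1/4.
This works out to P = 0.2855.

P ≈ 0.285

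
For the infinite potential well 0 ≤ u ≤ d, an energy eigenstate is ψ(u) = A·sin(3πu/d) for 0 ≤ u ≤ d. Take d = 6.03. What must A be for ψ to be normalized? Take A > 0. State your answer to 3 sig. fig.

The normalization condition is ∫|ψ|² du = 1 from 0 to d.
Carrying out the integral gives A² · d/2.
Setting this equal to 1 gives A² = 1/(d/2).
Substituting d = 6.03 gives A² = 0.3317, so A = 0.5759.

A ≈ 0.576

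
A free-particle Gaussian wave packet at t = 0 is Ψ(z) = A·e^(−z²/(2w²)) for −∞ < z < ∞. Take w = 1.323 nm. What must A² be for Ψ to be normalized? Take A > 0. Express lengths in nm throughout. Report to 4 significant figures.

A^2 ≈ 0.4264 nm^(-1)

The normalization condition is ∫|Ψ|² dz = 1 from −∞ to ∞.
With Ψ = A·e^(−z²/(2w²)), the integral evaluates to A²·[√(π)·w].
Setting this equal to 1 gives A² = 1/(√(π)·w).
With w = 1.323: A² = 0.42645 and A = 0.65303.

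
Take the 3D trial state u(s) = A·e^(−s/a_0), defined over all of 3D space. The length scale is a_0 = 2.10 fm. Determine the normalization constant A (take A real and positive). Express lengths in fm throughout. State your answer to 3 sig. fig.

A ≈ 0.185 fm^(-3/2)

We need A² ∫|f|² 4πs² ds = 1, taking the integral from 0 to ∞.
Recall ∫₀^∞ s^m e^(−s/β) ds = m!·β^(m+1), carrying out the integral gives A² · π·a_0^3.
Setting this equal to 1 gives A² = 1/(π·a_0^3).
With a_0 = 2.10: A² = 0.03437 and A = 0.1854.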